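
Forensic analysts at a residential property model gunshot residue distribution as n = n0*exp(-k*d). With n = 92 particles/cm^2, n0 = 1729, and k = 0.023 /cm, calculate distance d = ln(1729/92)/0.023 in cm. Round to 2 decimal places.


GSR distance calculation:
n0/n = 1729 / 92 = 18.793478
ln(n0/n) = 2.93351
d = 2.93351 / 0.023 = 127.54 cm

127.54


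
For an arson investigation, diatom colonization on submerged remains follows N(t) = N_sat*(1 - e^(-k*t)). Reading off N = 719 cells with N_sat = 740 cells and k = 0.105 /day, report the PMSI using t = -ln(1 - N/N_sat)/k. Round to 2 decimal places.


PMSI from diatom colonization curve:
N / N_sat = 719 / 740 = 0.971622
1 - N/N_sat = 0.028378
ln(1 - N/N_sat) = -3.562141
t = -ln(1 - N/N_sat) / k = -(-3.562141) / 0.105 = 33.93 days

33.93


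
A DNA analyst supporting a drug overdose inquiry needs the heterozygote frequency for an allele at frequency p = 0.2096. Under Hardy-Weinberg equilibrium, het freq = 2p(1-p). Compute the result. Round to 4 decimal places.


Hardy-Weinberg heterozygote frequency:
q = 1 - p = 1 - 0.2096 = 0.7904
2pq = 2 * 0.2096 * 0.7904 = 0.3313

0.3313


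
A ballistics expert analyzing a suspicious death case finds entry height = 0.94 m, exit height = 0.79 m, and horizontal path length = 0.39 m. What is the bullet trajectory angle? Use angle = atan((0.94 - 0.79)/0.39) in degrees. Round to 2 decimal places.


Bullet trajectory angle:
Height difference = 0.94 - 0.79 = 0.15 m
angle = atan(0.15 / 0.39)
angle = atan(0.384615)
angle = 21.04 degrees

21.04


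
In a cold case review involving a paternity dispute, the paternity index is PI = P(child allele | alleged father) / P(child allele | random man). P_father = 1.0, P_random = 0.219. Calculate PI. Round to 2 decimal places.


Paternity Index calculation:
PI = P(allele|father) / P(allele|random)
PI = 1.0 / 0.219
PI = 4.57

4.57


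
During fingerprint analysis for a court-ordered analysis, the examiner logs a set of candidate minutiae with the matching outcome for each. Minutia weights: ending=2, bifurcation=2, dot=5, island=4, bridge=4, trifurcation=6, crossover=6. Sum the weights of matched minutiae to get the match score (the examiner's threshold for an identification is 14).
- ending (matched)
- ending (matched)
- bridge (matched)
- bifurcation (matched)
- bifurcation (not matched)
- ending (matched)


Weighted minutiae match score:
  ending: matched, +2 (running total 2)
  ending: matched, +2 (running total 4)
  bridge: matched, +4 (running total 8)
  bifurcation: matched, +2 (running total 10)
  bifurcation: not matched, +0
  ending: matched, +2 (running total 12)
Total score = 12
Threshold = 14; verdict = inconclusive

12


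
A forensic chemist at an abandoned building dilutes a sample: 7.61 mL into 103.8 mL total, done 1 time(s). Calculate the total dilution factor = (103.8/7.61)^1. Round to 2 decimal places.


Dilution factor calculation:
Single dilution = V_total / V_sample = 103.8 / 7.61 ≈ 13.639947
Number of dilutions = 1
Total DF = (103.8 / 7.61)^1 (full precision, rounded at the end) = 13.64

13.64


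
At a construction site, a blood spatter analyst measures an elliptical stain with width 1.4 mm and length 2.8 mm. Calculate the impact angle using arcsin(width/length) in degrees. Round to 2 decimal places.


Blood spatter impact angle calculation:
width / length = 1.4 / 2.8 = 0.5
angle = arcsin(0.5)
angle = 30.00 degrees

30.00


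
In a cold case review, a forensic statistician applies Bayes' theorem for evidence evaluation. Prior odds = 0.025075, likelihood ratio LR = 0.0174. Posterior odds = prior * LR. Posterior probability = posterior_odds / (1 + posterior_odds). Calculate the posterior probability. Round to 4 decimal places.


Bayesian evidence evaluation:
Posterior odds = prior_odds * LR = 0.025075 * 0.0174 = 0.000436305
Posterior probability = posterior_odds / (1 + posterior_odds)
= 0.000436305 / (1 + 0.000436305)
= 0.000436305 / 1.000436305
= 0.0004

0.0004


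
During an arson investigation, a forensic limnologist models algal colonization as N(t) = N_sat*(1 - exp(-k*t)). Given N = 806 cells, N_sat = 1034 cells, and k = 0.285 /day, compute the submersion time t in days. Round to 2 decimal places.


PMSI from diatom colonization curve:
N / N_sat = 806 / 1034 = 0.779497
1 - N/N_sat = 0.220503
ln(1 - N/N_sat) = -1.511844
t = -ln(1 - N/N_sat) / k = -(-1.511844) / 0.285 = 5.30 days

5.30


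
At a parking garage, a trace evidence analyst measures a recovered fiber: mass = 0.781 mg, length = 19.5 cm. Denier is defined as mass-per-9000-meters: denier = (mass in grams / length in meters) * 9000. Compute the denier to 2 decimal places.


Denier calculation:
Mass in grams = 0.781 mg / 1000 = 0.000781 g
Length in meters = 19.5 cm / 100 = 0.195 m
Linear density = mass / length = 0.000781 / 0.195 = 0.00400513 g/m
Denier = (g/m) * 9000 = 0.00400513 * 9000 = 36.05

36.05


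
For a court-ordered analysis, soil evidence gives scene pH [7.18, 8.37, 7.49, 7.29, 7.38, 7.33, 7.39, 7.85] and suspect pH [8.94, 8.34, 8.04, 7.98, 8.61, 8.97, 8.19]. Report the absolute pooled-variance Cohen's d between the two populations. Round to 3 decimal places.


Pooled-variance Cohen's d for soil pH comparison:
Scene mean = 60.28 / 8 = 7.535
Suspect mean = 59.07 / 7 = 8.438571
Scene sample variance s_s^2 = 0.153086
Suspect sample variance s_c^2 = 0.167314
Pooled variance = ((n_s-1)*s_s^2 + (n_c-1)*s_c^2) / (n_s + n_c - 2) = 0.159653
Pooled SD = sqrt(0.159653) = 0.399566
Mean difference = -0.903571
|d| = |-0.903571| / 0.399566 = 2.261

2.261


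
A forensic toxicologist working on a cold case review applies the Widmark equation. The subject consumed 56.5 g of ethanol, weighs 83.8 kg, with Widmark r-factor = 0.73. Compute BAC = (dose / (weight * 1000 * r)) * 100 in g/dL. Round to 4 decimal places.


Applying the Widmark formula:
BAC = (dose_g / (body_wt * 1000 * r)) * 100
Denominator = 83.8 * 1000 * 0.73 = 61174
BAC = (56.5 / 61174) * 100
BAC = 0.0924 g/dL

0.0924


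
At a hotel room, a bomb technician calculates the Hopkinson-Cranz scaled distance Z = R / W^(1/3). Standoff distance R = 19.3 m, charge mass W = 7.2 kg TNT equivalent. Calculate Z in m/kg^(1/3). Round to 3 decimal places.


Scaled distance calculation:
W^(1/3) = 7.2^(1/3) = 1.930979
Z = R / W^(1/3) = 19.3 / 1.930979
Z = 9.995 m/kg^(1/3)

9.995


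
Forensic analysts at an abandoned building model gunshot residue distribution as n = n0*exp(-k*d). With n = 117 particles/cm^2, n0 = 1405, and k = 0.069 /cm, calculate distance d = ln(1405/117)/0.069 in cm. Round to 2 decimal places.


GSR distance calculation:
n0/n = 1405 / 117 = 12.008547
ln(n0/n) = 2.485619
d = 2.485619 / 0.069 = 36.02 cm

36.02


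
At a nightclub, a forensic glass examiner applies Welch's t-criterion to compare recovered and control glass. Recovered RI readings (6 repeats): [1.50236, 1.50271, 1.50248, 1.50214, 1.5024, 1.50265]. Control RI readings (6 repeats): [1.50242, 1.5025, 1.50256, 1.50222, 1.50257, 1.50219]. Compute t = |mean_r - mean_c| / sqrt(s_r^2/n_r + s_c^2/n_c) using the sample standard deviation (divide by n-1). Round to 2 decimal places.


Welch's t-criterion for glass RI comparison:
Recovered mean = sum / n_r = 9.01474 / 6 = 1.5024567
Control mean = sum / n_c = 9.01446 / 6 = 1.50241
Recovered sample variance s_r^2 = 4.29867e-08
Control sample variance s_c^2 = 2.816e-08
Welch SE (unpooled) = sqrt(s_r^2/n_r + s_c^2/n_c) = sqrt(7.16444e-09 + 4.69333e-09) = sqrt(1.18578e-08) = 0.000108894
|mean_r - mean_c| = 4.66667e-05
t = 4.66667e-05 / 0.000108894 = 0.43

0.43


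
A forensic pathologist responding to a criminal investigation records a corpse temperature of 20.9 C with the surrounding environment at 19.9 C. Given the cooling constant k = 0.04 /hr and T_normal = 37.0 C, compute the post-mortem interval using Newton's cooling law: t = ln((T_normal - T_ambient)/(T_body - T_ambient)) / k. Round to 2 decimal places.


Using Newton's law of cooling:
t = ln((T_normal - T_ambient) / (T_body - T_ambient)) / k
T_normal - T_ambient = 17.1
T_body - T_ambient = 1.0
Ratio = 17.1
ln(ratio) = 2.839078
t = 2.839078 / 0.04 = 70.98 hours

70.98


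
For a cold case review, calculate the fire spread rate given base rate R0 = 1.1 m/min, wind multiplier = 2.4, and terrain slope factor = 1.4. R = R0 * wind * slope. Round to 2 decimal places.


Fire spread rate calculation:
R = R0 * wind_factor * slope_factor
= 1.1 * 2.4 * 1.4
= 2.64 * 1.4
= 3.70 m/min

3.70


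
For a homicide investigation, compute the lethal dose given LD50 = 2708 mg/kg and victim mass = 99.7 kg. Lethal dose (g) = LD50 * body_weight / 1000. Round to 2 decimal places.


Lethal dose calculation:
Lethal dose = LD50 * body_weight / 1000
= 2708 * 99.7 / 1000
= 269987.6 / 1000
= 269.99 g

269.99


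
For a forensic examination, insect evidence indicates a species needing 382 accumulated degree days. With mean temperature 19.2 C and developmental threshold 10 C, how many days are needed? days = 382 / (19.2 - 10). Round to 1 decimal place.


Insect development time:
Effective temperature = avg_temp - T_base = 19.2 - 10 = 9.2 C
Days = ADD / effective_temp = 382 / 9.2 = 41.5 days

41.5


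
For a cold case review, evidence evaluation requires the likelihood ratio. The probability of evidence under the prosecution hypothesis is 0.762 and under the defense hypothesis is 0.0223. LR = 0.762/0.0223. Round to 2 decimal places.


Likelihood ratio calculation:
LR = P(E|Hp) / P(E|Hd)
LR = 0.762 / 0.0223
LR = 34.17

34.17


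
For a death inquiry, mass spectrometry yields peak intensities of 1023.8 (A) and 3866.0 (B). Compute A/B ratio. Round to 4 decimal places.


Spectral peak ratio:
Peak A = 1023.8 counts
Peak B = 3866.0 counts
Ratio = 1023.8 / 3866.0 = 0.2648

0.2648


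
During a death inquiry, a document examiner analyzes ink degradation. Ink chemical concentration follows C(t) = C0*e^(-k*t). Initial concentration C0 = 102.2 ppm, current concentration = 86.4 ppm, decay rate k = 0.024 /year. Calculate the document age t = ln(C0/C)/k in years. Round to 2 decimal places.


Document age estimation:
C0/C = 102.2 / 86.4 = 1.18287
ln(C0/C) = 0.167944
t = 0.167944 / 0.024 = 7.00 years

7.00


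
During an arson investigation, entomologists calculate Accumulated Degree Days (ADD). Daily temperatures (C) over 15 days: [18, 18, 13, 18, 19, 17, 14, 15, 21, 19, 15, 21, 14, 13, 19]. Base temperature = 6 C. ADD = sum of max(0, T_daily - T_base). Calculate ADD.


Computing ADD day by day:
Day 1: max(0, 18 - 6) = 12
Day 2: max(0, 18 - 6) = 12
Day 3: max(0, 13 - 6) = 7
Day 4: max(0, 18 - 6) = 12
Day 5: max(0, 19 - 6) = 13
Day 6: max(0, 17 - 6) = 11
Day 7: max(0, 14 - 6) = 8
Day 8: max(0, 15 - 6) = 9
Day 9: max(0, 21 - 6) = 15
Day 10: max(0, 19 - 6) = 13
Day 11: max(0, 15 - 6) = 9
Day 12: max(0, 21 - 6) = 15
Day 13: max(0, 14 - 6) = 8
Day 14: max(0, 13 - 6) = 7
Day 15: max(0, 19 - 6) = 13
Total ADD = 164

164


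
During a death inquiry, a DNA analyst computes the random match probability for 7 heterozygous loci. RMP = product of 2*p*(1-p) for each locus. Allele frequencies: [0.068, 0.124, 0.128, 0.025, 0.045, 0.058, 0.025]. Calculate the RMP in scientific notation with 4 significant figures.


Computing RMP for 7 loci:
Locus 1: 2 * 0.068 * 0.932 = 0.126752
Locus 2: 2 * 0.124 * 0.876 = 0.217248
Locus 3: 2 * 0.128 * 0.872 = 0.223232
Locus 4: 2 * 0.025 * 0.975 = 0.04875
Locus 5: 2 * 0.045 * 0.955 = 0.08595
Locus 6: 2 * 0.058 * 0.942 = 0.109272
Locus 7: 2 * 0.025 * 0.975 = 0.04875
RMP = 1.372e-07

1.372e-07


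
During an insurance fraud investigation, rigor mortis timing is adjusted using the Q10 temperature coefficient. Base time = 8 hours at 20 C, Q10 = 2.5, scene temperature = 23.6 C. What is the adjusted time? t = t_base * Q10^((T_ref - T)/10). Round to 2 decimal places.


Rigor mortis time adjustment:
Exponent = (T_ref - T_actual) / 10 = (20 - 23.6) / 10 = -0.36
Q10 factor = 2.5^-0.36 = 0.71902
t_adjusted = 8 * 0.71902 = 5.75 hours

5.75


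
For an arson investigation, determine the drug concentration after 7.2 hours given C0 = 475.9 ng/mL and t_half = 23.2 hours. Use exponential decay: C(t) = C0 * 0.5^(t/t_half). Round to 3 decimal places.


Drug concentration decay:
Number of half-lives = t / t_half = 7.2 / 23.2 = 0.310345
Decay factor = 0.5^0.310345 = 0.80644889
C(t) = 475.9 * 0.80644889 = 383.789 ng/mL

383.789


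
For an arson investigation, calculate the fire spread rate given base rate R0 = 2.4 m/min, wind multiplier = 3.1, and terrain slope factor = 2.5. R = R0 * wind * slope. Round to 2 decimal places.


Fire spread rate calculation:
R = R0 * wind_factor * slope_factor
= 2.4 * 3.1 * 2.5
= 7.44 * 2.5
= 18.60 m/min

18.60


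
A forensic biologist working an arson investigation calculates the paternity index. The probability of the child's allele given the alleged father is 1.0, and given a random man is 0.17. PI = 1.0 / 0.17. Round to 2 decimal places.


Paternity Index calculation:
PI = P(allele|father) / P(allele|random)
PI = 1.0 / 0.17
PI = 5.88

5.88


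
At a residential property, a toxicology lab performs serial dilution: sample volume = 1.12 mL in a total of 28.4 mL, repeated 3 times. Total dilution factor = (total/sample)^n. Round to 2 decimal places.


Dilution factor calculation:
Single dilution = V_total / V_sample = 28.4 / 1.12 ≈ 25.357143
Number of dilutions = 3
Total DF = (28.4 / 1.12)^3 (full precision, rounded at the end) = 16304.25

16304.25


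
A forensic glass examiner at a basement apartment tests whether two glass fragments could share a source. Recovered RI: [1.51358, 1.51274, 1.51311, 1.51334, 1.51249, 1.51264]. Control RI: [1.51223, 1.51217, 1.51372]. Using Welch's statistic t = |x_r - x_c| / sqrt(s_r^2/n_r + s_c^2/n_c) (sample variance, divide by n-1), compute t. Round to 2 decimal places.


Welch's t-criterion for glass RI comparison:
Recovered mean = sum / n_r = 9.0779 / 6 = 1.5129833
Control mean = sum / n_c = 4.53812 / 3 = 1.5127067
Recovered sample variance s_r^2 = 1.83947e-07
Control sample variance s_c^2 = 7.71033e-07
Welch SE (unpooled) = sqrt(s_r^2/n_r + s_c^2/n_c) = sqrt(3.06578e-08 + 2.57011e-07) = sqrt(2.87669e-07) = 0.000536348
|mean_r - mean_c| = 0.000276667
t = 0.000276667 / 0.000536348 = 0.52

0.52


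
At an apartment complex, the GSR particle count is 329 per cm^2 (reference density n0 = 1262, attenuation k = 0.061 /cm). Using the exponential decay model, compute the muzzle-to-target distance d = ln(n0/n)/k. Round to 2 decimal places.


GSR distance calculation:
n0/n = 1262 / 329 = 3.835866
ln(n0/n) = 1.344395
d = 1.344395 / 0.061 = 22.04 cm

22.04


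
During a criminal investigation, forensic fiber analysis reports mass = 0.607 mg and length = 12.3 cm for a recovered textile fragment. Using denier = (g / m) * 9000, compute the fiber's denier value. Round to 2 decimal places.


Denier calculation:
Mass in grams = 0.607 mg / 1000 = 0.000607 g
Length in meters = 12.3 cm / 100 = 0.123 m
Linear density = mass / length = 0.000607 / 0.123 = 0.00493496 g/m
Denier = (g/m) * 9000 = 0.00493496 * 9000 = 44.41

44.41


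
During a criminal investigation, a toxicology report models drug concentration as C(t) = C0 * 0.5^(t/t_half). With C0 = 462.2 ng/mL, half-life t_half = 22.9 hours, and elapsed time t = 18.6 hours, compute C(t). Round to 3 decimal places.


Drug concentration decay:
Number of half-lives = t / t_half = 18.6 / 22.9 = 0.812227
Decay factor = 0.5^0.812227 = 0.56950207
C(t) = 462.2 * 0.56950207 = 263.224 ng/mL

263.224


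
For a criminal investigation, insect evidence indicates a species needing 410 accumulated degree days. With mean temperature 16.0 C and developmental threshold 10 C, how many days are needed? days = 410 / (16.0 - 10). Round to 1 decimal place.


Insect development time:
Effective temperature = avg_temp - T_base = 16.0 - 10 = 6.0 C
Days = ADD / effective_temp = 410 / 6.0 = 68.3 days

68.3


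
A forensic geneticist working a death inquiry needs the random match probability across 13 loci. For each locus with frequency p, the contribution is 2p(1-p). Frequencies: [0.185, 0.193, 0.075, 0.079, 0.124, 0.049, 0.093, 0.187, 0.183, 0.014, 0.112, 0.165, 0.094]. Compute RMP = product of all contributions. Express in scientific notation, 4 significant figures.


Computing RMP for 13 loci:
Locus 1: 2 * 0.185 * 0.815 = 0.30155
Locus 2: 2 * 0.193 * 0.807 = 0.311502
Locus 3: 2 * 0.075 * 0.925 = 0.13875
Locus 4: 2 * 0.079 * 0.921 = 0.145518
Locus 5: 2 * 0.124 * 0.876 = 0.217248
Locus 6: 2 * 0.049 * 0.951 = 0.093198
Locus 7: 2 * 0.093 * 0.907 = 0.168702
Locus 8: 2 * 0.187 * 0.813 = 0.304062
Locus 9: 2 * 0.183 * 0.817 = 0.299022
Locus 10: 2 * 0.014 * 0.986 = 0.027608
Locus 11: 2 * 0.112 * 0.888 = 0.198912
Locus 12: 2 * 0.165 * 0.835 = 0.27555
Locus 13: 2 * 0.094 * 0.906 = 0.170328
RMP = 1.518e-10

1.518e-10


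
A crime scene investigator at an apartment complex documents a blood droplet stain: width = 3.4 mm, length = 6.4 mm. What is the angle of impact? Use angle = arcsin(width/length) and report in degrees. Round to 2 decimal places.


Blood spatter impact angle calculation:
width / length = 3.4 / 6.4 = 0.53125
angle = arcsin(0.53125)
angle = 32.09 degrees

32.09


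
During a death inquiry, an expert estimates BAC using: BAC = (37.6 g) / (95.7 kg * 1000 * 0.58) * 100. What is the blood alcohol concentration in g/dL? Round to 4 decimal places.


Applying the Widmark formula:
BAC = (dose_g / (body_wt * 1000 * r)) * 100
Denominator = 95.7 * 1000 * 0.58 = 55506
BAC = (37.6 / 55506) * 100
BAC = 0.0677 g/dL

0.0677


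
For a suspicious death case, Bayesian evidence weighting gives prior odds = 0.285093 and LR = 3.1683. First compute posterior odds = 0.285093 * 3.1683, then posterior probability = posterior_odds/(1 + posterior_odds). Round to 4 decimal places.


Bayesian evidence evaluation:
Posterior odds = prior_odds * LR = 0.285093 * 3.1683 = 0.9032602
Posterior probability = posterior_odds / (1 + posterior_odds)
= 0.9032602 / (1 + 0.9032602)
= 0.9032602 / 1.9032602
= 0.4746

0.4746


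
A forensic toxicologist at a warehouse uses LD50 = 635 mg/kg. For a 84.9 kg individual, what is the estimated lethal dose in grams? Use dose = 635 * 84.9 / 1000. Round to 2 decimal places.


Lethal dose calculation:
Lethal dose = LD50 * body_weight / 1000
= 635 * 84.9 / 1000
= 53911.5 / 1000
= 53.91 g

53.91


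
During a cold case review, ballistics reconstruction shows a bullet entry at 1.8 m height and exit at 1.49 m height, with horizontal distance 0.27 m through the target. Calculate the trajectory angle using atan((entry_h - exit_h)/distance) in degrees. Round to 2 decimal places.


Bullet trajectory angle:
Height difference = 1.8 - 1.49 = 0.31 m
angle = atan(0.31 / 0.27)
angle = atan(1.148148)
angle = 48.95 degrees

48.95


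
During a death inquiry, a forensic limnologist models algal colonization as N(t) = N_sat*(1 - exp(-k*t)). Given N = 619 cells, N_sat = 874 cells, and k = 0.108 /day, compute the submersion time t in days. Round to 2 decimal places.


PMSI from diatom colonization curve:
N / N_sat = 619 / 874 = 0.708238
1 - N/N_sat = 0.291762
ln(1 - N/N_sat) = -1.231817
t = -ln(1 - N/N_sat) / k = -(-1.231817) / 0.108 = 11.41 days

11.41


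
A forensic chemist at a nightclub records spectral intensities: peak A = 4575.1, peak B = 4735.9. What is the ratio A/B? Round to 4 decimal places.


Spectral peak ratio:
Peak A = 4575.1 counts
Peak B = 4735.9 counts
Ratio = 4575.1 / 4735.9 = 0.9660

0.9660


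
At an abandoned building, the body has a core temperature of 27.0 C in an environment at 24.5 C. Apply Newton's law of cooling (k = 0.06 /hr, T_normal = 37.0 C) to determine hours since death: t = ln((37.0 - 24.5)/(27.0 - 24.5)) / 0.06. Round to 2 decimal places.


Using Newton's law of cooling:
t = ln((T_normal - T_ambient) / (T_body - T_ambient)) / k
T_normal - T_ambient = 12.5
T_body - T_ambient = 2.5
Ratio = 5
ln(ratio) = 1.609438
t = 1.609438 / 0.06 = 26.82 hours

26.82


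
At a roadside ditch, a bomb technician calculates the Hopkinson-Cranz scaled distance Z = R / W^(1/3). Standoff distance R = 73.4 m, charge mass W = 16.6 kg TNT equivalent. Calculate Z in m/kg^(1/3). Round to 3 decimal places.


Scaled distance calculation:
W^(1/3) = 16.6^(1/3) = 2.550954
Z = R / W^(1/3) = 73.4 / 2.550954
Z = 28.774 m/kg^(1/3)

28.774


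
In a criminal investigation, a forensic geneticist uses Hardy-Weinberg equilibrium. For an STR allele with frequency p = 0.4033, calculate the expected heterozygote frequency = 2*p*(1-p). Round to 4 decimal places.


Hardy-Weinberg heterozygote frequency:
q = 1 - p = 1 - 0.4033 = 0.5967
2pq = 2 * 0.4033 * 0.5967 = 0.4813

0.4813


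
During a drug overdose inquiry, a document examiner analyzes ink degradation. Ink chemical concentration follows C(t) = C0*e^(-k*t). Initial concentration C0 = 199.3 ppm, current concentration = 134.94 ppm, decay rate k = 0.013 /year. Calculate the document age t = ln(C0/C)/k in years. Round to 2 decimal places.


Document age estimation:
C0/C = 199.3 / 134.94 = 1.476953
ln(C0/C) = 0.389981
t = 0.389981 / 0.013 = 30.00 years

30.00


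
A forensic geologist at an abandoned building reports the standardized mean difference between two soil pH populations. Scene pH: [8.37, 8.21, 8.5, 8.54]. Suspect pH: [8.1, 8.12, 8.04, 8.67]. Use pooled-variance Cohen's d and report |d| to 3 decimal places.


Pooled-variance Cohen's d for soil pH comparison:
Scene mean = 33.62 / 4 = 8.405
Suspect mean = 32.93 / 4 = 8.2325
Scene sample variance s_s^2 = 0.022167
Suspect sample variance s_c^2 = 0.086225
Pooled variance = ((n_s-1)*s_s^2 + (n_c-1)*s_c^2) / (n_s + n_c - 2) = 0.054196
Pooled SD = sqrt(0.054196) = 0.2328
Mean difference = 0.1725
|d| = |0.1725| / 0.2328 = 0.741

0.741


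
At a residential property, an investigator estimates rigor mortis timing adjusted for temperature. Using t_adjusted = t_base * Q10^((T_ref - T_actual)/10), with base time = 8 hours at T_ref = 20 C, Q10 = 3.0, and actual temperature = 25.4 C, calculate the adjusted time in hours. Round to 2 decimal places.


Rigor mortis time adjustment:
Exponent = (T_ref - T_actual) / 10 = (20 - 25.4) / 10 = -0.54
Q10 factor = 3.0^-0.54 = 0.55253
t_adjusted = 8 * 0.55253 = 4.42 hours

4.42


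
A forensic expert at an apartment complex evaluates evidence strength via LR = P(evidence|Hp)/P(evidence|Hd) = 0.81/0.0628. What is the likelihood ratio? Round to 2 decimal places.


Likelihood ratio calculation:
LR = P(E|Hp) / P(E|Hd)
LR = 0.81 / 0.0628
LR = 12.90

12.90


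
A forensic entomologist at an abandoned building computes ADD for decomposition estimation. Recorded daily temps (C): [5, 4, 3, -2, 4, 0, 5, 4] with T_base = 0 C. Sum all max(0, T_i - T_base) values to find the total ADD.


Computing ADD day by day:
Day 1: max(0, 5 - 0) = 5
Day 2: max(0, 4 - 0) = 4
Day 3: max(0, 3 - 0) = 3
Day 4: max(0, -2 - 0) = 0
Day 5: max(0, 4 - 0) = 4
Day 6: max(0, 0 - 0) = 0
Day 7: max(0, 5 - 0) = 5
Day 8: max(0, 4 - 0) = 4
Total ADD = 25

25


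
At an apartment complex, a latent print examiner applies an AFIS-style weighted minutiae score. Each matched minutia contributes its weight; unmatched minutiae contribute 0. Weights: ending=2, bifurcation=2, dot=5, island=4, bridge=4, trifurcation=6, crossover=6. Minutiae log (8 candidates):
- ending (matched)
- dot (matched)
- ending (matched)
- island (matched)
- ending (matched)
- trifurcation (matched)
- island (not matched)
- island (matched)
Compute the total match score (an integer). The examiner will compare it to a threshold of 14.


Weighted minutiae match score:
  ending: matched, +2 (running total 2)
  dot: matched, +5 (running total 7)
  ending: matched, +2 (running total 9)
  island: matched, +4 (running total 13)
  ending: matched, +2 (running total 15)
  trifurcation: matched, +6 (running total 21)
  island: not matched, +0
  island: matched, +4 (running total 25)
Total score = 25
Threshold = 14; verdict = identification

25


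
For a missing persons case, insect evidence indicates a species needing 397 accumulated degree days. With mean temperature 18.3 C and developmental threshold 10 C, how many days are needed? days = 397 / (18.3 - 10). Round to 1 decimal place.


Insect development time:
Effective temperature = avg_temp - T_base = 18.3 - 10 = 8.3 C
Days = ADD / effective_temp = 397 / 8.3 = 47.8 days

47.8


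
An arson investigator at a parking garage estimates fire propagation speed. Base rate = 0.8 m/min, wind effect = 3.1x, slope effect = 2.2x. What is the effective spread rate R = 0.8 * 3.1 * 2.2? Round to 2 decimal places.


Fire spread rate calculation:
R = R0 * wind_factor * slope_factor
= 0.8 * 3.1 * 2.2
= 2.48 * 2.2
= 5.46 m/min

5.46


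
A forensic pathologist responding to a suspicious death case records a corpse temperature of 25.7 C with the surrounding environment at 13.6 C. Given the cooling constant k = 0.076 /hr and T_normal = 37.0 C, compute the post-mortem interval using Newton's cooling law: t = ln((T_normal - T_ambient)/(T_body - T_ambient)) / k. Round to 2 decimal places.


Using Newton's law of cooling:
t = ln((T_normal - T_ambient) / (T_body - T_ambient)) / k
T_normal - T_ambient = 23.4
T_body - T_ambient = 12.1
Ratio = 1.933884
ln(ratio) = 0.65953
t = 0.65953 / 0.076 = 8.68 hours

8.68


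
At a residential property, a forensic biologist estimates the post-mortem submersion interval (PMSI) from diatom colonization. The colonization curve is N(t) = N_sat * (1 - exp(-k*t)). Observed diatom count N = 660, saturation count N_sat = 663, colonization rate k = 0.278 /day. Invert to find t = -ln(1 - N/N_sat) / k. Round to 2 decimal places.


PMSI from diatom colonization curve:
N / N_sat = 660 / 663 = 0.995475
1 - N/N_sat = 0.004525
ln(1 - N/N_sat) = -5.398138
t = -ln(1 - N/N_sat) / k = -(-5.398138) / 0.278 = 19.42 days

19.42


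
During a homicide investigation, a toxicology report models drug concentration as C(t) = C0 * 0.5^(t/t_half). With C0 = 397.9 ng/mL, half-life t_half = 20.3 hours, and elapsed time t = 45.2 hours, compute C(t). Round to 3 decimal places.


Drug concentration decay:
Number of half-lives = t / t_half = 45.2 / 20.3 = 2.226601
Decay factor = 0.5^2.226601 = 0.21366152
C(t) = 397.9 * 0.21366152 = 85.016 ng/mL

85.016


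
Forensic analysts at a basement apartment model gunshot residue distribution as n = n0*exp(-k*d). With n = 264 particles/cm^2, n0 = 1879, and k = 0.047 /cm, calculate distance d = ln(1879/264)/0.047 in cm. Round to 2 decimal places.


GSR distance calculation:
n0/n = 1879 / 264 = 7.117424
ln(n0/n) = 1.962546
d = 1.962546 / 0.047 = 41.76 cm

41.76


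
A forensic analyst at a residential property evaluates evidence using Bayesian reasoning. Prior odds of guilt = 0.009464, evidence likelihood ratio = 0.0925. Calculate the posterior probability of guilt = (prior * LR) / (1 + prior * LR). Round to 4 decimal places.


Bayesian evidence evaluation:
Posterior odds = prior_odds * LR = 0.009464 * 0.0925 = 0.00087542
Posterior probability = posterior_odds / (1 + posterior_odds)
= 0.00087542 / (1 + 0.00087542)
= 0.00087542 / 1.00087542
= 0.0009

0.0009


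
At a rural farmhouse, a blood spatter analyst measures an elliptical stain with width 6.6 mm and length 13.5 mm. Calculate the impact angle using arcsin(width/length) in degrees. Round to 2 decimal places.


Blood spatter impact angle calculation:
width / length = 6.6 / 13.5 = 0.488889
angle = arcsin(0.488889)
angle = 29.27 degrees

29.27


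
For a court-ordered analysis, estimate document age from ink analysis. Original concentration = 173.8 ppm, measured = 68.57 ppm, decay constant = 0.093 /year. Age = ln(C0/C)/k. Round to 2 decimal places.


Document age estimation:
C0/C = 173.8 / 68.57 = 2.534636
ln(C0/C) = 0.93005
t = 0.93005 / 0.093 = 10.00 years

10.00


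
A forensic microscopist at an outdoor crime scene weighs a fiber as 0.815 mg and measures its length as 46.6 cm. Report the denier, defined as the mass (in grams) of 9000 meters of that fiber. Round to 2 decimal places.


Denier calculation:
Mass in grams = 0.815 mg / 1000 = 0.000815 g
Length in meters = 46.6 cm / 100 = 0.466 m
Linear density = mass / length = 0.000815 / 0.466 = 0.00174893 g/m
Denier = (g/m) * 9000 = 0.00174893 * 9000 = 15.74

15.74


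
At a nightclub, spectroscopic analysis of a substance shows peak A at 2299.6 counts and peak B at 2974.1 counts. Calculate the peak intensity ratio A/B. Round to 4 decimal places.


Spectral peak ratio:
Peak A = 2299.6 counts
Peak B = 2974.1 counts
Ratio = 2299.6 / 2974.1 = 0.7732

0.7732


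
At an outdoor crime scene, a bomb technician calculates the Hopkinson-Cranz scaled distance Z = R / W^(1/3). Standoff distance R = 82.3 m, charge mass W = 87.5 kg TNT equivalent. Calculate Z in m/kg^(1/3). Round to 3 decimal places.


Scaled distance calculation:
W^(1/3) = 87.5^(1/3) = 4.43952
Z = R / W^(1/3) = 82.3 / 4.43952
Z = 18.538 m/kg^(1/3)

18.538


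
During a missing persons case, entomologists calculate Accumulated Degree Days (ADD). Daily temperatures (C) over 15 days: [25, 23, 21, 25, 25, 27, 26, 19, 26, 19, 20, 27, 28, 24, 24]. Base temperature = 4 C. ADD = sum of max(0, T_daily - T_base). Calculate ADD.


Computing ADD day by day:
Day 1: max(0, 25 - 4) = 21
Day 2: max(0, 23 - 4) = 19
Day 3: max(0, 21 - 4) = 17
Day 4: max(0, 25 - 4) = 21
Day 5: max(0, 25 - 4) = 21
Day 6: max(0, 27 - 4) = 23
Day 7: max(0, 26 - 4) = 22
Day 8: max(0, 19 - 4) = 15
Day 9: max(0, 26 - 4) = 22
Day 10: max(0, 19 - 4) = 15
Day 11: max(0, 20 - 4) = 16
Day 12: max(0, 27 - 4) = 23
Day 13: max(0, 28 - 4) = 24
Day 14: max(0, 24 - 4) = 20
Day 15: max(0, 24 - 4) = 20
Total ADD = 299

299


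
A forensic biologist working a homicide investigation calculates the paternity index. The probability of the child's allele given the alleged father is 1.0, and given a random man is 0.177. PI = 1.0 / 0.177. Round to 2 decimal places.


Paternity Index calculation:
PI = P(allele|father) / P(allele|random)
PI = 1.0 / 0.177
PI = 5.65

5.65


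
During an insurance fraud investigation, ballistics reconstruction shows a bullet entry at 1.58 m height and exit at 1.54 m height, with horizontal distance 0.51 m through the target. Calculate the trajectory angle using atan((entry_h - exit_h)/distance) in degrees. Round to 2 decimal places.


Bullet trajectory angle:
Height difference = 1.58 - 1.54 = 0.04 m
angle = atan(0.04 / 0.51)
angle = atan(0.078431)
angle = 4.48 degrees

4.48


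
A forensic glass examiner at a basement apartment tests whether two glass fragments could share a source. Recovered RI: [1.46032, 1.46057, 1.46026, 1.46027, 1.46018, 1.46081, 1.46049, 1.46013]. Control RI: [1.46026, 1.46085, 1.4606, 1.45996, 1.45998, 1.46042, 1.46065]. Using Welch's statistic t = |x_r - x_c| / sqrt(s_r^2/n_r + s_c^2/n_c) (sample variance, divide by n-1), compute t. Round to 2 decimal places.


Welch's t-criterion for glass RI comparison:
Recovered mean = sum / n_r = 11.68303 / 8 = 1.4603788
Control mean = sum / n_c = 10.22272 / 7 = 1.4603886
Recovered sample variance s_r^2 = 5.22411e-08
Control sample variance s_c^2 = 1.15681e-07
Welch SE (unpooled) = sqrt(s_r^2/n_r + s_c^2/n_c) = sqrt(6.53013e-09 + 1.65259e-08) = sqrt(2.3056e-08) = 0.000151842
|mean_r - mean_c| = 9.82143e-06
t = 9.82143e-06 / 0.000151842 = 0.06

0.06


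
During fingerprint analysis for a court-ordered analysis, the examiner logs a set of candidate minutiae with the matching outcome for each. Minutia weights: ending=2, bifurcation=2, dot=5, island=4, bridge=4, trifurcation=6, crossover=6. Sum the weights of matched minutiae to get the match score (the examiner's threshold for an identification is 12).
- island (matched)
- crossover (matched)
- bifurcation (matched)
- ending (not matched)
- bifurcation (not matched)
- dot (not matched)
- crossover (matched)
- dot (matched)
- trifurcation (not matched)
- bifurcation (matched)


Weighted minutiae match score:
  island: matched, +4 (running total 4)
  crossover: matched, +6 (running total 10)
  bifurcation: matched, +2 (running total 12)
  ending: not matched, +0
  bifurcation: not matched, +0
  dot: not matched, +0
  crossover: matched, +6 (running total 18)
  dot: matched, +5 (running total 23)
  trifurcation: not matched, +0
  bifurcation: matched, +2 (running total 25)
Total score = 25
Threshold = 12; verdict = identification

25


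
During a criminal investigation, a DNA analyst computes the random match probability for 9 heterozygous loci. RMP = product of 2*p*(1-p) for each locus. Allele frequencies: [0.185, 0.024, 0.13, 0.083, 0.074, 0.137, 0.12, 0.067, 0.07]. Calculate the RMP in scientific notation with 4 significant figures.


Computing RMP for 9 loci:
Locus 1: 2 * 0.185 * 0.815 = 0.30155
Locus 2: 2 * 0.024 * 0.976 = 0.046848
Locus 3: 2 * 0.13 * 0.87 = 0.2262
Locus 4: 2 * 0.083 * 0.917 = 0.152222
Locus 5: 2 * 0.074 * 0.926 = 0.137048
Locus 6: 2 * 0.137 * 0.863 = 0.236462
Locus 7: 2 * 0.12 * 0.88 = 0.2112
Locus 8: 2 * 0.067 * 0.933 = 0.125022
Locus 9: 2 * 0.07 * 0.93 = 0.1302
RMP = 5.419e-08

5.419e-08


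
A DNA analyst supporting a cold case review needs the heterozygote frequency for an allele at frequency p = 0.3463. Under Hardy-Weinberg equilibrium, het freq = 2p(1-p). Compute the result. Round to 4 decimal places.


Hardy-Weinberg heterozygote frequency:
q = 1 - p = 1 - 0.3463 = 0.6537
2pq = 2 * 0.3463 * 0.6537 = 0.4528

0.4528


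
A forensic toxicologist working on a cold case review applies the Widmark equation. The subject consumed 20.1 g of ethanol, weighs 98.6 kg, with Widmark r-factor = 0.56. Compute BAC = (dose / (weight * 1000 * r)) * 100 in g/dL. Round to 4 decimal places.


Applying the Widmark formula:
BAC = (dose_g / (body_wt * 1000 * r)) * 100
Denominator = 98.6 * 1000 * 0.56 = 55216
BAC = (20.1 / 55216) * 100
BAC = 0.0364 g/dL

0.0364


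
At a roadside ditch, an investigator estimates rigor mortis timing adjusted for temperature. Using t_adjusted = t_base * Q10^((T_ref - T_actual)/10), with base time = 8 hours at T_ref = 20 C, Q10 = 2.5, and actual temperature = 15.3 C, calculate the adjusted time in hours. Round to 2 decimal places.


Rigor mortis time adjustment:
Exponent = (T_ref - T_actual) / 10 = (20 - 15.3) / 10 = 0.47
Q10 factor = 2.5^0.47 = 1.53827
t_adjusted = 8 * 1.53827 = 12.31 hours

12.31


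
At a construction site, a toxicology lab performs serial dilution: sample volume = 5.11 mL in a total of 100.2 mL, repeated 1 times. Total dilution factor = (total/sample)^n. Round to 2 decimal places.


Dilution factor calculation:
Single dilution = V_total / V_sample = 100.2 / 5.11 ≈ 19.608611
Number of dilutions = 1
Total DF = (100.2 / 5.11)^1 (full precision, rounded at the end) = 19.61

19.61


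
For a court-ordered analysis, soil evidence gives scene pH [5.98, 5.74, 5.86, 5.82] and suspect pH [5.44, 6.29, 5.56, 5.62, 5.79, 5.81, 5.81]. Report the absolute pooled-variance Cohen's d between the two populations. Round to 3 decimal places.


Pooled-variance Cohen's d for soil pH comparison:
Scene mean = 23.4 / 4 = 5.85
Suspect mean = 40.32 / 7 = 5.76
Scene sample variance s_s^2 = 0.01
Suspect sample variance s_c^2 = 0.0748
Pooled variance = ((n_s-1)*s_s^2 + (n_c-1)*s_c^2) / (n_s + n_c - 2) = 0.0532
Pooled SD = sqrt(0.0532) = 0.230651
Mean difference = 0.09
|d| = |0.09| / 0.230651 = 0.390

0.390


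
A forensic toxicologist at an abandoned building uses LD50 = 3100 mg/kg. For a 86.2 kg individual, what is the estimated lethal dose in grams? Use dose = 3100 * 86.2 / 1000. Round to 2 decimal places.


Lethal dose calculation:
Lethal dose = LD50 * body_weight / 1000
= 3100 * 86.2 / 1000
= 267220 / 1000
= 267.22 g

267.22


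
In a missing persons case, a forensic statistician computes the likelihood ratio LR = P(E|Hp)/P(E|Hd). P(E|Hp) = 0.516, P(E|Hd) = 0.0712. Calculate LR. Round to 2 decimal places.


Likelihood ratio calculation:
LR = P(E|Hp) / P(E|Hd)
LR = 0.516 / 0.0712
LR = 7.25

7.25


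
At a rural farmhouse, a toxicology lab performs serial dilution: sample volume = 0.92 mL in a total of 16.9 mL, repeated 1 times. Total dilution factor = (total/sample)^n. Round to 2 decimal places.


Dilution factor calculation:
Single dilution = V_total / V_sample = 16.9 / 0.92 ≈ 18.369565
Number of dilutions = 1
Total DF = (16.9 / 0.92)^1 (full precision, rounded at the end) = 18.37

18.37


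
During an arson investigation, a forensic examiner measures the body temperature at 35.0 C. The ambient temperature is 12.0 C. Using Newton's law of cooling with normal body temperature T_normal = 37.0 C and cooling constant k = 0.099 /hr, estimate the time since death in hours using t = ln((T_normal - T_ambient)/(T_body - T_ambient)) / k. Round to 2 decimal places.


Using Newton's law of cooling:
t = ln((T_normal - T_ambient) / (T_body - T_ambient)) / k
T_normal - T_ambient = 25.0
T_body - T_ambient = 23.0
Ratio = 1.086957
ln(ratio) = 0.083382
t = 0.083382 / 0.099 = 0.84 hours

0.84


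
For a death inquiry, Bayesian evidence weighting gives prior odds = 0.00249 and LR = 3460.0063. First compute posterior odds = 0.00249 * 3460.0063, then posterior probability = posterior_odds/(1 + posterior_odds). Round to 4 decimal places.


Bayesian evidence evaluation:
Posterior odds = prior_odds * LR = 0.00249 * 3460.0063 = 8.615416
Posterior probability = posterior_odds / (1 + posterior_odds)
= 8.615416 / (1 + 8.615416)
= 8.615416 / 9.615416
= 0.8960

0.8960


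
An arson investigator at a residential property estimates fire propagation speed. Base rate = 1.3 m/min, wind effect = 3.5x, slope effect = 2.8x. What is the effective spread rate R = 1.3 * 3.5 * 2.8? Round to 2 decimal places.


Fire spread rate calculation:
R = R0 * wind_factor * slope_factor
= 1.3 * 3.5 * 2.8
= 4.55 * 2.8
= 12.74 m/min

12.74


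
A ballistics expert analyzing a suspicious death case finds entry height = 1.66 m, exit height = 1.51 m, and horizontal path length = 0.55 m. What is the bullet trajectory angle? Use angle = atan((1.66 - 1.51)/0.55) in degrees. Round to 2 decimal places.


Bullet trajectory angle:
Height difference = 1.66 - 1.51 = 0.15 m
angle = atan(0.15 / 0.55)
angle = atan(0.272727)
angle = 15.26 degrees

15.26


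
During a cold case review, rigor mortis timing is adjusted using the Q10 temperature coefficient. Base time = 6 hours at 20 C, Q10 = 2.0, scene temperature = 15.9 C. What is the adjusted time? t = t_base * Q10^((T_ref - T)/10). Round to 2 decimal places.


Rigor mortis time adjustment:
Exponent = (T_ref - T_actual) / 10 = (20 - 15.9) / 10 = 0.41
Q10 factor = 2.0^0.41 = 1.32869
t_adjusted = 6 * 1.32869 = 7.97 hours

7.97


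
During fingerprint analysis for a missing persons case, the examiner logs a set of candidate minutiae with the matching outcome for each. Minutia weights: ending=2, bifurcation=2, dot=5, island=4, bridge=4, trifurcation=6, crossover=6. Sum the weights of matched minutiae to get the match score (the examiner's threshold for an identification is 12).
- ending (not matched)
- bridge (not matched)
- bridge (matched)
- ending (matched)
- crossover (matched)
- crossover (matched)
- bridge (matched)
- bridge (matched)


Weighted minutiae match score:
  ending: not matched, +0
  bridge: not matched, +0
  bridge: matched, +4 (running total 4)
  ending: matched, +2 (running total 6)
  crossover: matched, +6 (running total 12)
  crossover: matched, +6 (running total 18)
  bridge: matched, +4 (running total 22)
  bridge: matched, +4 (running total 26)
Total score = 26
Threshold = 12; verdict = identification

26


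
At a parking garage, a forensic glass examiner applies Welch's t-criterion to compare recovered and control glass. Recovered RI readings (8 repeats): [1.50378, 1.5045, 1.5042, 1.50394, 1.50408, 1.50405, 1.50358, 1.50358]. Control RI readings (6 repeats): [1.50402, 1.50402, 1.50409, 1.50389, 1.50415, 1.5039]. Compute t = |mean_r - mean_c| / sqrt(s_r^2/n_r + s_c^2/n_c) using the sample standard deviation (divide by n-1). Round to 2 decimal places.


Welch's t-criterion for glass RI comparison:
Recovered mean = sum / n_r = 12.03171 / 8 = 1.5039638
Control mean = sum / n_c = 9.02407 / 6 = 1.5040117
Recovered sample variance s_r^2 = 9.90268e-08
Control sample variance s_c^2 = 1.05367e-08
Welch SE (unpooled) = sqrt(s_r^2/n_r + s_c^2/n_c) = sqrt(1.23783e-08 + 1.75611e-09) = sqrt(1.41344e-08) = 0.000118888
|mean_r - mean_c| = 4.79167e-05
t = 4.79167e-05 / 0.000118888 = 0.40

0.40
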